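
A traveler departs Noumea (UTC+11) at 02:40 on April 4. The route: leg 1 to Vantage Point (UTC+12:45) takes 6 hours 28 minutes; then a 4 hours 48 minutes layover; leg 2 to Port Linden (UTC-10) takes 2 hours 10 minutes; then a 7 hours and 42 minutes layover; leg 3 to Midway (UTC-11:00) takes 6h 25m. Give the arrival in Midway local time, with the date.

Convert departure to UTC: 02:40 − 11:00 = 15:40 UTC on Apr 3.
Add 6 hours 28 minutes leg 1 → 22:08 UTC.
Add 4 hours 48 minutes layover in Vantage Point → 02:56 UTC (Apr 4).
Add 2 hours and 10 minutes leg 2 → 05:06 UTC.
Add 7 hours and 42 minutes layover in Port Linden → 12:48 UTC.
Add 6 hours 25 minutes leg 3 → 19:13 UTC.
Midway is UTC−11:00, so local arrival = 19:13 − 11:00 = 08:13 on Apr 4.

08:13 on Apr 4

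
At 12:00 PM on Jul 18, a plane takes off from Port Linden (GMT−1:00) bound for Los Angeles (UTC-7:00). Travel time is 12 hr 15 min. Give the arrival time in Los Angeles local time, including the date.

Los Angeles is 6:00 behind Port Linden.
After 12 hours 15 minutes it is 12:15 AM (Jul 19) in Port Linden.
Shift by the zone difference: 12:15 AM − 6:00 = 6:15 PM on Jul 18 in Los Angeles.

6:15 PM on July 18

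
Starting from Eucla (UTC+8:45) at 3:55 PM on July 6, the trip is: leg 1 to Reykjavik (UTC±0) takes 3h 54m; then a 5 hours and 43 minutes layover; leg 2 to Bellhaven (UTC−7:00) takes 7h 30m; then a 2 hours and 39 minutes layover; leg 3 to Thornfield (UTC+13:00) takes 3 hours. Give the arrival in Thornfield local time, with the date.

6:56 PM on July 7

Convert departure to UTC: 3:55 PM − 8:45 = 7:10 AM UTC on Jul 6.
Add 3 hours 54 minutes leg 1 → 11:04 AM UTC.
Add 5 hours 43 minutes layover in Reykjavik → 4:47 PM UTC.
Add 7 hours 30 minutes leg 2 → 12:17 AM UTC (Jul 7).
Add 2 hours 39 minutes layover in Bellhaven → 2:56 AM UTC.
Add 3 hours leg 3 → 5:56 AM UTC.
Thornfield is UTC+13:00, so local arrival = 5:56 AM + 13:00 = 6:56 PM on Jul 7.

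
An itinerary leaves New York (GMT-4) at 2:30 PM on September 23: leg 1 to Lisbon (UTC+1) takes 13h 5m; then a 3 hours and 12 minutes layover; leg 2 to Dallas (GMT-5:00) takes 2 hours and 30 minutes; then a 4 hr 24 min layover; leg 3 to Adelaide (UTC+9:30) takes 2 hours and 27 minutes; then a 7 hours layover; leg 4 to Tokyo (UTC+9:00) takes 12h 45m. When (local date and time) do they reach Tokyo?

Convert departure to UTC: 2:30 PM + 4:00 = 6:30 PM UTC on Sep 23.
Add 13 hours 5 minutes leg 1 → 7:35 AM UTC (Sep 24).
Add 3 hours and 12 minutes layover in Lisbon → 10:47 AM UTC.
Add 2 hours and 30 minutes leg 2 → 1:17 PM UTC.
Add 4 hours 24 minutes layover in Dallas → 5:41 PM UTC.
Add 2 hours 27 minutes leg 3 → 8:08 PM UTC.
Add 7 hours layover in Adelaide → 3:08 AM UTC (Sep 25).
Add 12 hours 45 minutes leg 4 → 3:53 PM UTC.
Tokyo is UTC+9:00, so local arrival = 3:53 PM + 9:00 = 12:53 AM on Sep 26.

12:53 AM on September 26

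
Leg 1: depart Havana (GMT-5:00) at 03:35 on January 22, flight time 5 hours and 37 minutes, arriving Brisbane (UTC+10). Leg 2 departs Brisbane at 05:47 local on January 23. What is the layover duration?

Convert departure to UTC: 03:35 + 5:00 = 08:35 UTC on Jan 22.
Add 5 hours and 37 minutes flight time → 14:12 UTC.
Brisbane is UTC+10:00, so local arrival = 14:12 + 10:00 = 00:12 on Jan 23.
Layover = 05:47 − 00:12 = 5 hours 35 minutes.

5 hours 35 minutes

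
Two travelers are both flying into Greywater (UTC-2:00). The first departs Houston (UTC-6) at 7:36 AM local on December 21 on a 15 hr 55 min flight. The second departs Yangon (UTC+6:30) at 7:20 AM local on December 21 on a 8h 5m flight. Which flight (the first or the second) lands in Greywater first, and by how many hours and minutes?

the second, by 20 hours 36 minutes

Flight 1 in UTC: 7:36 AM + 6:00 = 1:36 PM on Dec 21.
+15 hours 55 minutes → arrive 5:31 AM UTC on Dec 22.
Flight 2 in UTC: 7:20 AM − 6:30 = 12:50 AM on Dec 21.
+8 hours 5 minutes → arrive 8:55 AM UTC on Dec 21.
Flight 2 lands earlier by 20 hours 36 minutes.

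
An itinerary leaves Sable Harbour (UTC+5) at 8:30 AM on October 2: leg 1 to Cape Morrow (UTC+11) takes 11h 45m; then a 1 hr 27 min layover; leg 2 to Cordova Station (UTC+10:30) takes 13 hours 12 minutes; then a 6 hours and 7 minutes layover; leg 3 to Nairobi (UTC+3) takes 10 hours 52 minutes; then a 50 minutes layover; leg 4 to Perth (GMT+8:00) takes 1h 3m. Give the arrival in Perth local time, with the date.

Convert departure to UTC: 8:30 AM − 5:00 = 3:30 AM UTC on Oct 2.
Add 11 hours and 45 minutes leg 1 → 3:15 PM UTC.
Add 1 hour and 27 minutes layover in Cape Morrow → 4:42 PM UTC.
Add 13 hours 12 minutes leg 2 → 5:54 AM UTC (Oct 3).
Add 6 hours 7 minutes layover in Cordova Station → 12:01 PM UTC.
Add 10 hours 52 minutes leg 3 → 10:53 PM UTC.
Add 50 minutes layover in Nairobi → 11:43 PM UTC.
Add 1 hour 3 minutes leg 4 → 12:46 AM UTC (Oct 4).
Perth is UTC+8:00, so local arrival = 12:46 AM + 8:00 = 8:46 AM on Oct 4.

8:46 AM on October 4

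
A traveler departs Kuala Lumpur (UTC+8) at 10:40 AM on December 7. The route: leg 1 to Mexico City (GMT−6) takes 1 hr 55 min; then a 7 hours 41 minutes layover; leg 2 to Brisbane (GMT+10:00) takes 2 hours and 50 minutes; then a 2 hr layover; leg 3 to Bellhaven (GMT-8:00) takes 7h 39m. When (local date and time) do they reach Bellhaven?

4:45 PM on December 7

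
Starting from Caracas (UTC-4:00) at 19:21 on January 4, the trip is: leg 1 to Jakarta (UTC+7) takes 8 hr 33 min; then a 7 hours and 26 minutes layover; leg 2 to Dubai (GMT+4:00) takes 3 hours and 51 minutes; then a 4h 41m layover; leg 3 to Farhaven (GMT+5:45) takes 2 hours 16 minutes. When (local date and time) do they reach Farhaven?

Convert departure to UTC: 19:21 + 4:00 = 23:21 UTC on Jan 4.
Add 8 hours 33 minutes leg 1 → 07:54 UTC (Jan 5).
Add 7 hours 26 minutes layover in Jakarta → 15:20 UTC.
Add 3 hours and 51 minutes leg 2 → 19:11 UTC.
Add 4 hours and 41 minutes layover in Dubai → 23:52 UTC.
Add 2 hours and 16 minutes leg 3 → 02:08 UTC (Jan 6).
Farhaven is UTC+5:45, so local arrival = 02:08 + 5:45 = 07:53 on Jan 6.

07:53 on January 6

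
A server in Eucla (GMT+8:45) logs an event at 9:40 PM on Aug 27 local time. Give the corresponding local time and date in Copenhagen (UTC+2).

2:55 PM on August 27

In UTC: 9:40 PM − 8:45 = 12:55 PM on Aug 27.
Copenhagen is UTC+2:00: 12:55 PM + 2:00 = 2:55 PM on Aug 27.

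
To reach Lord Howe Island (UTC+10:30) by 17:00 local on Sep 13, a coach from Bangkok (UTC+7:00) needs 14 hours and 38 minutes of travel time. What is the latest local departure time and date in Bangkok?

22:52 on September 12

Target arrival in UTC: 17:00 − 10:30 = 06:30 on Sep 13.
Subtract 14 hours 38 minutes → departure 15:52 UTC on Sep 12.
Bangkok is UTC+7:00: 15:52 + 7:00 = 22:52 on Sep 12.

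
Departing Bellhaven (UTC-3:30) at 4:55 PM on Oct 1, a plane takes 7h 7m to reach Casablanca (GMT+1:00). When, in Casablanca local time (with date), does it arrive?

4:32 AM on October 2

Casablanca is 4:30 ahead of Bellhaven.
After 7 hours 7 minutes it is 12:02 AM (Oct 2) in Bellhaven.
Shift by the zone difference: 12:02 AM + 4:30 = 4:32 AM on Oct 2 in Casablanca.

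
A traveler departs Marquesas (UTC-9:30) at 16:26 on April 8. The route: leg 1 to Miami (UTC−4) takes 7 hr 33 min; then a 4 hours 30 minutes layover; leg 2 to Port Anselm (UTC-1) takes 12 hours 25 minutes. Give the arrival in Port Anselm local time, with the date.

01:24 on April 10

Convert departure to UTC: 16:26 + 9:30 = 01:56 UTC on Apr 9.
Add 7 hours and 33 minutes leg 1 → 09:29 UTC.
Add 4 hours and 30 minutes layover in Miami → 13:59 UTC.
Add 12 hours and 25 minutes leg 2 → 02:24 UTC (Apr 10).
Port Anselm is UTC−1:00, so local arrival = 02:24 − 1:00 = 01:24 on Apr 10.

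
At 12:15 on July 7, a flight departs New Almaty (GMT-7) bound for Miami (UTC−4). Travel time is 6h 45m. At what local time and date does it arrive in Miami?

22:00 on Jul 7

Convert departure to UTC: 12:15 + 7:00 = 19:15 UTC on Jul 7.
Add 6 hours and 45 minutes travel time → 02:00 UTC (Jul 8).
Miami is UTC−4:00, so local arrival = 02:00 − 4:00 = 22:00 on Jul 7.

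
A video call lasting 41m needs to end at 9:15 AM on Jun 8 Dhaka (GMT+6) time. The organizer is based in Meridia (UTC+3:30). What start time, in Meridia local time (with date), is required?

Target end time in UTC: 9:15 AM − 6:00 = 3:15 AM on Jun 8.
Subtract 41 minutes → start 2:34 AM UTC on Jun 8.
Meridia is UTC+3:30: 2:34 AM + 3:30 = 6:04 AM on Jun 8.

6:04 AM on June 8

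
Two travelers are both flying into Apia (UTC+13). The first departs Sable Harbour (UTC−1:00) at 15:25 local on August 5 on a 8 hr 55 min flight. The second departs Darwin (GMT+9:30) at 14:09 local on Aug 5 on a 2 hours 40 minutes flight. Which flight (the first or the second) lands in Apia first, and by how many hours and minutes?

the second, by 18 hours 1 minute

Flight 1 in UTC: 15:25 + 1:00 = 16:25 on Aug 5.
+8 hours and 55 minutes → arrive 01:20 UTC on Aug 6.
Flight 2 in UTC: 14:09 − 9:30 = 04:39 on Aug 5.
+2 hours and 40 minutes → arrive 07:19 UTC on Aug 5.
Flight 2 lands earlier by 18 hours 1 minute.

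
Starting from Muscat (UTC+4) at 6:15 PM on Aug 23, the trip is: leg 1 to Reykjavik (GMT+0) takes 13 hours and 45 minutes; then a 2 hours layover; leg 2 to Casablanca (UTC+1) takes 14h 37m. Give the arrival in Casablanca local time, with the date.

Convert departure to UTC: 6:15 PM − 4:00 = 2:15 PM UTC on Aug 23.
Add 13 hours and 45 minutes leg 1 → 4:00 AM UTC (Aug 24).
Add 2 hours layover in Reykjavik → 6:00 AM UTC.
Add 14 hours 37 minutes leg 2 → 8:37 PM UTC.
Casablanca is UTC+1:00, so local arrival = 8:37 PM + 1:00 = 9:37 PM on Aug 24.

9:37 PM on August 24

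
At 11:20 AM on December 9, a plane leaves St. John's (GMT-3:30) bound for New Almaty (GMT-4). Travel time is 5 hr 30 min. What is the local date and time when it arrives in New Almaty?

4:20 PM on December 9

Convert departure to UTC: 11:20 AM + 3:30 = 2:50 PM UTC on Dec 9.
Add 5 hours 30 minutes travel time → 8:20 PM UTC.
New Almaty is UTC−4:00, so local arrival = 8:20 PM − 4:00 = 4:20 PM on Dec 9.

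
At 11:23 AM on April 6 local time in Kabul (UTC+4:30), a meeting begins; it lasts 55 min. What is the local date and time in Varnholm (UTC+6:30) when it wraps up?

Varnholm is 2:00 ahead of Kabul.
After 55 minutes it is 12:18 PM in Kabul.
Shift by the zone difference: 12:18 PM + 2:00 = 2:18 PM on Apr 6 in Varnholm.

2:18 PM on April 6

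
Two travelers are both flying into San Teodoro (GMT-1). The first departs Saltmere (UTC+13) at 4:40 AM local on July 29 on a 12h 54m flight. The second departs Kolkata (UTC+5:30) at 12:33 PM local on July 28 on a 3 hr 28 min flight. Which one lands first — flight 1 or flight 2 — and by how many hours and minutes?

the second, by 18 hours 3 minutes

Flight 1 in UTC: 4:40 AM − 13:00 = 3:40 PM on Jul 28.
+12 hours 54 minutes → arrive 4:34 AM UTC on Jul 29.
Flight 2 in UTC: 12:33 PM − 5:30 = 7:03 AM on Jul 28.
+3 hours 28 minutes → arrive 10:31 AM UTC on Jul 28.
Flight 2 lands earlier by 18 hours 3 minutes.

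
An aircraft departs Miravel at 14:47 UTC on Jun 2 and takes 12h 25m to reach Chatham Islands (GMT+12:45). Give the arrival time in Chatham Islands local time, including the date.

Departure is given in UTC: 14:47 on Jun 2.
Add 12 hours 25 minutes → 03:12 UTC (Jun 3).
Chatham Islands is UTC+12:45: 03:12 + 12:45 = 15:57 on Jun 3.

15:57 on June 3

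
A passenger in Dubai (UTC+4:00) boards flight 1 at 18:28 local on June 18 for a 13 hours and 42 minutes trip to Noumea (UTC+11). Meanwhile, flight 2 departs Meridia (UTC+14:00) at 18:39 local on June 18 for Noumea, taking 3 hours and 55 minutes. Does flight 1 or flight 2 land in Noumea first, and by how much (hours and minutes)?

the second, by 19 hours 36 minutes

Flight 1 in UTC: 18:28 − 4:00 = 14:28 on Jun 18.
+13 hours 42 minutes → arrive 04:10 UTC on Jun 19.
Flight 2 in UTC: 18:39 − 14:00 = 04:39 on Jun 18.
+3 hours 55 minutes → arrive 08:34 UTC on Jun 18.
Flight 2 lands earlier by 19 hours 36 minutes.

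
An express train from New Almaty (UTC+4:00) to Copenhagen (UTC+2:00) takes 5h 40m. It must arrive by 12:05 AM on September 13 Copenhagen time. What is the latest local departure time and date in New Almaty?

Target arrival in UTC: 12:05 AM − 2:00 = 10:05 PM on Sep 12.
Subtract 5 hours and 40 minutes → departure 4:25 PM UTC on Sep 12.
New Almaty is UTC+4:00: 4:25 PM + 4:00 = 8:25 PM on Sep 12.

8:25 PM on September 12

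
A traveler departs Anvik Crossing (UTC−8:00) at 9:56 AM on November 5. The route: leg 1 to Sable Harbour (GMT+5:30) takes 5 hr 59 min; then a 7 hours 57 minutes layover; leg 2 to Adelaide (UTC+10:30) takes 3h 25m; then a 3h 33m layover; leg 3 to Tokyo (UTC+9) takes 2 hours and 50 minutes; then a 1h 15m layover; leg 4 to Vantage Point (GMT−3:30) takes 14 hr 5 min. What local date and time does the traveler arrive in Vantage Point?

Convert departure to UTC: 9:56 AM + 8:00 = 5:56 PM UTC on Nov 5.
Add 5 hours and 59 minutes leg 1 → 11:55 PM UTC.
Add 7 hours and 57 minutes layover in Sable Harbour → 7:52 AM UTC (Nov 6).
Add 3 hours and 25 minutes leg 2 → 11:17 AM UTC.
Add 3 hours 33 minutes layover in Adelaide → 2:50 PM UTC.
Add 2 hours 50 minutes leg 3 → 5:40 PM UTC.
Add 1 hour and 15 minutes layover in Tokyo → 6:55 PM UTC.
Add 14 hours 5 minutes leg 4 → 9:00 AM UTC (Nov 7).
Vantage Point is UTC−3:30, so local arrival = 9:00 AM − 3:30 = 5:30 AM on Nov 7.

5:30 AM on Nov 7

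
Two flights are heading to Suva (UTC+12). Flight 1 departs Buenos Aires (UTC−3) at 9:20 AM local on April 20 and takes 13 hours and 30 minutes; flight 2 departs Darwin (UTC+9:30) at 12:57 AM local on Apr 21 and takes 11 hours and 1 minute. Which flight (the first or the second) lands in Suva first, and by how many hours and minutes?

the first, by 38 minutes

Flight 1 in UTC: 9:20 AM + 3:00 = 12:20 PM on Apr 20.
+13 hours 30 minutes → arrive 1:50 AM UTC on Apr 21.
Flight 2 in UTC: 12:57 AM − 9:30 = 3:27 PM on Apr 20.
+11 hours and 1 minute → arrive 2:28 AM UTC on Apr 21.
Flight 1 lands earlier by 38 minutes.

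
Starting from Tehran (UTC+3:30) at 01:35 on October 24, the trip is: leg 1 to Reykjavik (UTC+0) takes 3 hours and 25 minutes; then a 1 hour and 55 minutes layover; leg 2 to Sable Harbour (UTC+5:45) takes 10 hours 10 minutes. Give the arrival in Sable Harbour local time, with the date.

19:20 on October 24

Convert departure to UTC: 01:35 − 3:30 = 22:05 UTC on Oct 23.
Add 3 hours and 25 minutes leg 1 → 01:30 UTC (Oct 24).
Add 1 hour 55 minutes layover in Reykjavik → 03:25 UTC.
Add 10 hours 10 minutes leg 2 → 13:35 UTC.
Sable Harbour is UTC+5:45, so local arrival = 13:35 + 5:45 = 19:20 on Oct 24.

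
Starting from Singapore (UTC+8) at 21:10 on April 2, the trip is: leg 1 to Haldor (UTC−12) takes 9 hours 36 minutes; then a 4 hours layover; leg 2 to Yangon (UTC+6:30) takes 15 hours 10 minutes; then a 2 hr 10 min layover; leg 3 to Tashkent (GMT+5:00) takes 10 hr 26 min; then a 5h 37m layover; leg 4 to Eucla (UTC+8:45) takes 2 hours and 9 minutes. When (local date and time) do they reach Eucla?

23:03 on April 4

Convert departure to UTC: 21:10 − 8:00 = 13:10 UTC on Apr 2.
Add 9 hours and 36 minutes leg 1 → 22:46 UTC.
Add 4 hours layover in Haldor → 02:46 UTC (Apr 3).
Add 15 hours and 10 minutes leg 2 → 17:56 UTC.
Add 2 hours and 10 minutes layover in Yangon → 20:06 UTC.
Add 10 hours 26 minutes leg 3 → 06:32 UTC (Apr 4).
Add 5 hours 37 minutes layover in Tashkent → 12:09 UTC.
Add 2 hours and 9 minutes leg 4 → 14:18 UTC.
Eucla is UTC+8:45, so local arrival = 14:18 + 8:45 = 23:03 on Apr 4.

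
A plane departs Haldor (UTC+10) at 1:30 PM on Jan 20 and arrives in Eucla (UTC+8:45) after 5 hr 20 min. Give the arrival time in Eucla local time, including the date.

Convert departure to UTC: 1:30 PM − 10:00 = 3:30 AM UTC on Jan 20.
Add 5 hours and 20 minutes travel time → 8:50 AM UTC.
Eucla is UTC+8:45, so local arrival = 8:50 AM + 8:45 = 5:35 PM on Jan 20.

5:35 PM on January 20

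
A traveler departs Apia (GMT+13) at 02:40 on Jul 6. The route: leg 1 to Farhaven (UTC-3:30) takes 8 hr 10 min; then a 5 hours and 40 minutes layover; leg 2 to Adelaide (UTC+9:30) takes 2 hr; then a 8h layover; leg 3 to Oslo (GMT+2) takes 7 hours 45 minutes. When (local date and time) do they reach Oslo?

Convert departure to UTC: 02:40 − 13:00 = 13:40 UTC on Jul 5.
Add 8 hours 10 minutes leg 1 → 21:50 UTC.
Add 5 hours 40 minutes layover in Farhaven → 03:30 UTC (Jul 6).
Add 2 hours leg 2 → 05:30 UTC.
Add 8 hours layover in Adelaide → 13:30 UTC.
Add 7 hours 45 minutes leg 3 → 21:15 UTC.
Oslo is UTC+2:00, so local arrival = 21:15 + 2:00 = 23:15 on Jul 6.

23:15 on July 6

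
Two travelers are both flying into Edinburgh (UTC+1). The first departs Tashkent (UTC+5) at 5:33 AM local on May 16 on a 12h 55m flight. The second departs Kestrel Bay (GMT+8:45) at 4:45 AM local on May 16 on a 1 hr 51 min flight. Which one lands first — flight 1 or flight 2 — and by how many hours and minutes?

the second, by 15 hours 37 minutes

Flight 1 in UTC: 5:33 AM − 5:00 = 12:33 AM on May 16.
+12 hours 55 minutes → arrive 1:28 PM UTC on May 16.
Flight 2 in UTC: 4:45 AM − 8:45 = 8:00 PM on May 15.
+1 hour 51 minutes → arrive 9:51 PM UTC on May 15.
Flight 2 lands earlier by 15 hours 37 minutes.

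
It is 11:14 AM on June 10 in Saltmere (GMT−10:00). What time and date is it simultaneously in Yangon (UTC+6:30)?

3:44 AM on Jun 11

Yangon is 16:30 ahead of Saltmere.
Shift by the zone difference: 11:14 AM + 16:30 = 3:44 AM on Jun 11 in Yangon.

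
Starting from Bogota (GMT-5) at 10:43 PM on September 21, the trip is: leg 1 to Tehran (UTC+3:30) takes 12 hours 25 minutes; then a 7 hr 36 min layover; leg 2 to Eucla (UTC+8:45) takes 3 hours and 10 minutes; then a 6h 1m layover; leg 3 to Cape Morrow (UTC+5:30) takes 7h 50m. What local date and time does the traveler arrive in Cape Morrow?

Convert departure to UTC: 10:43 PM + 5:00 = 3:43 AM UTC on Sep 22.
Add 12 hours and 25 minutes leg 1 → 4:08 PM UTC.
Add 7 hours 36 minutes layover in Tehran → 11:44 PM UTC.
Add 3 hours and 10 minutes leg 2 → 2:54 AM UTC (Sep 23).
Add 6 hours 1 minute layover in Eucla → 8:55 AM UTC.
Add 7 hours and 50 minutes leg 3 → 4:45 PM UTC.
Cape Morrow is UTC+5:30, so local arrival = 4:45 PM + 5:30 = 10:15 PM on Sep 23.

10:15 PM on Sep 23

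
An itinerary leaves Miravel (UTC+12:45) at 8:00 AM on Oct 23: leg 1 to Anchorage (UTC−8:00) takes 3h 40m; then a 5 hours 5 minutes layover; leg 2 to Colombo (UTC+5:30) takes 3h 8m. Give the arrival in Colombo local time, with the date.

12:38 PM on October 23

Convert departure to UTC: 8:00 AM − 12:45 = 7:15 PM UTC on Oct 22.
Add 3 hours and 40 minutes leg 1 → 10:55 PM UTC.
Add 5 hours and 5 minutes layover in Anchorage → 4:00 AM UTC (Oct 23).
Add 3 hours and 8 minutes leg 2 → 7:08 AM UTC.
Colombo is UTC+5:30, so local arrival = 7:08 AM + 5:30 = 12:38 PM on Oct 23.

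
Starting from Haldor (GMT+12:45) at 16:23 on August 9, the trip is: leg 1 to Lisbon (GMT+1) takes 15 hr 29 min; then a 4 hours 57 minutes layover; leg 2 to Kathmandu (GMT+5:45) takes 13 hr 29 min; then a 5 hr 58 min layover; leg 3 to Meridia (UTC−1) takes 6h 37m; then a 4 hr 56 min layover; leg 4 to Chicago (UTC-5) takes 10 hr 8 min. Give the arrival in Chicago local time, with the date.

Convert departure to UTC: 16:23 − 12:45 = 03:38 UTC on Aug 9.
Add 15 hours and 29 minutes leg 1 → 19:07 UTC.
Add 4 hours and 57 minutes layover in Lisbon → 00:04 UTC (Aug 10).
Add 13 hours and 29 minutes leg 2 → 13:33 UTC.
Add 5 hours and 58 minutes layover in Kathmandu → 19:31 UTC.
Add 6 hours 37 minutes leg 3 → 02:08 UTC (Aug 11).
Add 4 hours and 56 minutes layover in Meridia → 07:04 UTC.
Add 10 hours 8 minutes leg 4 → 17:12 UTC.
Chicago is UTC−5:00, so local arrival = 17:12 − 5:00 = 12:12 on Aug 11.

12:12 on August 11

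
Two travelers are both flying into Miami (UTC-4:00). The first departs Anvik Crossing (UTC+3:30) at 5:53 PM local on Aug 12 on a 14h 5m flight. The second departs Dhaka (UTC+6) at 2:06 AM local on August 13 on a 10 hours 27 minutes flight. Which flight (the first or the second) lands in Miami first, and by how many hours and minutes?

the first, by 2 hours 5 minutes

Flight 1 in UTC: 5:53 PM − 3:30 = 2:23 PM on Aug 12.
+14 hours and 5 minutes → arrive 4:28 AM UTC on Aug 13.
Flight 2 in UTC: 2:06 AM − 6:00 = 8:06 PM on Aug 12.
+10 hours 27 minutes → arrive 6:33 AM UTC on Aug 13.
Flight 1 lands earlier by 2 hours 5 minutes.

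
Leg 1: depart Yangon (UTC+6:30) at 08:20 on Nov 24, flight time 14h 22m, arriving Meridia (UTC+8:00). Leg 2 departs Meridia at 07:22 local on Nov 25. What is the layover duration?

7 hours 10 minutes

Convert departure to UTC: 08:20 − 6:30 = 01:50 UTC on Nov 24.
Add 14 hours 22 minutes flight time → 16:12 UTC.
Meridia is UTC+8:00, so local arrival = 16:12 + 8:00 = 00:12 on Nov 25.
Layover = 07:22 − 00:12 = 7 hours 10 minutes.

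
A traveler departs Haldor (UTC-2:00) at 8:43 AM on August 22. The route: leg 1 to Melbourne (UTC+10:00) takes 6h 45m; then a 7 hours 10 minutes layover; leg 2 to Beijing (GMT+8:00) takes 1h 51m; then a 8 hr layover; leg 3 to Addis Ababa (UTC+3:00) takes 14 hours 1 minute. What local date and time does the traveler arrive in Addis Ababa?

3:30 AM on Aug 24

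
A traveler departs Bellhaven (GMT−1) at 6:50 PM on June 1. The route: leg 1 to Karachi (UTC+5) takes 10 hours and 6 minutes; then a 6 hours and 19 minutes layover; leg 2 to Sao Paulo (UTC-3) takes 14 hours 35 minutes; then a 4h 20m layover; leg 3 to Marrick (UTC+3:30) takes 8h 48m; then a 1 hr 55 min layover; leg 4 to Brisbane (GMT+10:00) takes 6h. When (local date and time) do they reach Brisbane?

9:53 AM on June 4

Convert departure to UTC: 6:50 PM + 1:00 = 7:50 PM UTC on Jun 1.
Add 10 hours 6 minutes leg 1 → 5:56 AM UTC (Jun 2).
Add 6 hours 19 minutes layover in Karachi → 12:15 PM UTC.
Add 14 hours and 35 minutes leg 2 → 2:50 AM UTC (Jun 3).
Add 4 hours 20 minutes layover in Sao Paulo → 7:10 AM UTC.
Add 8 hours 48 minutes leg 3 → 3:58 PM UTC.
Add 1 hour 55 minutes layover in Marrick → 5:53 PM UTC.
Add 6 hours leg 4 → 11:53 PM UTC.
Brisbane is UTC+10:00, so local arrival = 11:53 PM + 10:00 = 9:53 AM on Jun 4.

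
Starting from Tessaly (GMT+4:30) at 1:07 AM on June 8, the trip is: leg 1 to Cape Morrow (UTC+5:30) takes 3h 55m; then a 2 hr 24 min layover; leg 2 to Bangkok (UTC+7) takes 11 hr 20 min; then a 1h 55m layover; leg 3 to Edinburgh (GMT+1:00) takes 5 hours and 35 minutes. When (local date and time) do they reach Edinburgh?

Convert departure to UTC: 1:07 AM − 4:30 = 8:37 PM UTC on Jun 7.
Add 3 hours and 55 minutes leg 1 → 12:32 AM UTC (Jun 8).
Add 2 hours and 24 minutes layover in Cape Morrow → 2:56 AM UTC.
Add 11 hours and 20 minutes leg 2 → 2:16 PM UTC.
Add 1 hour and 55 minutes layover in Bangkok → 4:11 PM UTC.
Add 5 hours and 35 minutes leg 3 → 9:46 PM UTC.
Edinburgh is UTC+1:00, so local arrival = 9:46 PM + 1:00 = 10:46 PM on Jun 8.

10:46 PM on June 8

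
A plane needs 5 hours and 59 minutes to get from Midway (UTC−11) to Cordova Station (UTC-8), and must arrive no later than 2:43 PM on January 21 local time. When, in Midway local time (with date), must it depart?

Target arrival in UTC: 2:43 PM + 8:00 = 10:43 PM on Jan 21.
Subtract 5 hours 59 minutes → departure 4:44 PM UTC on Jan 21.
Midway is UTC−11:00: 4:44 PM − 11:00 = 5:44 AM on Jan 21.

5:44 AM on Jan 21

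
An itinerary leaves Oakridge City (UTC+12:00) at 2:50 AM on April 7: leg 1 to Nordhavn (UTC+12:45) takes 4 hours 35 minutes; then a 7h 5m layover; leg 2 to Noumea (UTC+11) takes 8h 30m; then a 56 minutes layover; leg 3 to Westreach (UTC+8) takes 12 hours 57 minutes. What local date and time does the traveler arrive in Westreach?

Convert departure to UTC: 2:50 AM − 12:00 = 2:50 PM UTC on Apr 6.
Add 4 hours 35 minutes leg 1 → 7:25 PM UTC.
Add 7 hours 5 minutes layover in Nordhavn → 2:30 AM UTC (Apr 7).
Add 8 hours 30 minutes leg 2 → 11:00 AM UTC.
Add 56 minutes layover in Noumea → 11:56 AM UTC.
Add 12 hours 57 minutes leg 3 → 12:53 AM UTC (Apr 8).
Westreach is UTC+8:00, so local arrival = 12:53 AM + 8:00 = 8:53 AM on Apr 8.

8:53 AM on April 8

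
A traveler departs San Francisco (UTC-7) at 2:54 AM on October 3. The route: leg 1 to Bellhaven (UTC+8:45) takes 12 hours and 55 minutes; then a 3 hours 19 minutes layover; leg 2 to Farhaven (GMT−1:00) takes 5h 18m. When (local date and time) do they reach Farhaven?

6:26 AM on Oct 4

Convert departure to UTC: 2:54 AM + 7:00 = 9:54 AM UTC on Oct 3.
Add 12 hours and 55 minutes leg 1 → 10:49 PM UTC.
Add 3 hours and 19 minutes layover in Bellhaven → 2:08 AM UTC (Oct 4).
Add 5 hours 18 minutes leg 2 → 7:26 AM UTC.
Farhaven is UTC−1:00, so local arrival = 7:26 AM − 1:00 = 6:26 AM on Oct 4.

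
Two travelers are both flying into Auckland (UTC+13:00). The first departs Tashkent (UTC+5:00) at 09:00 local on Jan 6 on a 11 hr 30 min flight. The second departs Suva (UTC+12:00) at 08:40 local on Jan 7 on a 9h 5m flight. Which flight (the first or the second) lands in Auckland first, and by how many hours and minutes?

Flight 1 in UTC: 09:00 − 5:00 = 04:00 on Jan 6.
+11 hours 30 minutes → arrive 15:30 UTC on Jan 6.
Flight 2 in UTC: 08:40 − 12:00 = 20:40 on Jan 6.
+9 hours 5 minutes → arrive 05:45 UTC on Jan 7.
Flight 1 lands earlier by 14 hours 15 minutes.

the first, by 14 hours 15 minutes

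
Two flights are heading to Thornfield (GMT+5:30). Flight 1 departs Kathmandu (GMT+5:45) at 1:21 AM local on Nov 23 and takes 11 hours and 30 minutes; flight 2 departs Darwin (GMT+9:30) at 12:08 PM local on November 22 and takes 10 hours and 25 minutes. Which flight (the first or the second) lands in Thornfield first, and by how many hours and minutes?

the second, by 18 hours 3 minutes

Flight 1 in UTC: 1:21 AM − 5:45 = 7:36 PM on Nov 22.
+11 hours 30 minutes → arrive 7:06 AM UTC on Nov 23.
Flight 2 in UTC: 12:08 PM − 9:30 = 2:38 AM on Nov 22.
+10 hours and 25 minutes → arrive 1:03 PM UTC on Nov 22.
Flight 2 lands earlier by 18 hours 3 minutes.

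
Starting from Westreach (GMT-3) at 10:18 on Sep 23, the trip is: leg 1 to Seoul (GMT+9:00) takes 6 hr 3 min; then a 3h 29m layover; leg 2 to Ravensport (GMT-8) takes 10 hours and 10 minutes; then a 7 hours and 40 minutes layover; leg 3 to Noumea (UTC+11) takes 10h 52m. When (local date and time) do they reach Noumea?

14:32 on Sep 25

Convert departure to UTC: 10:18 + 3:00 = 13:18 UTC on Sep 23.
Add 6 hours 3 minutes leg 1 → 19:21 UTC.
Add 3 hours and 29 minutes layover in Seoul → 22:50 UTC.
Add 10 hours and 10 minutes leg 2 → 09:00 UTC (Sep 24).
Add 7 hours 40 minutes layover in Ravensport → 16:40 UTC.
Add 10 hours and 52 minutes leg 3 → 03:32 UTC (Sep 25).
Noumea is UTC+11:00, so local arrival = 03:32 + 11:00 = 14:32 on Sep 25.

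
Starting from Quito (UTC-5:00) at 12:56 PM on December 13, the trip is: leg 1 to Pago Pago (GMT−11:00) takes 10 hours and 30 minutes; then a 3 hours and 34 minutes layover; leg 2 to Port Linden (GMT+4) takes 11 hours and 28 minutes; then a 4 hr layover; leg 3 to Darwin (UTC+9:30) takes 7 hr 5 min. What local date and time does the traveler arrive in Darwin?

4:03 PM on Dec 15

Convert departure to UTC: 12:56 PM + 5:00 = 5:56 PM UTC on Dec 13.
Add 10 hours and 30 minutes leg 1 → 4:26 AM UTC (Dec 14).
Add 3 hours 34 minutes layover in Pago Pago → 8:00 AM UTC.
Add 11 hours 28 minutes leg 2 → 7:28 PM UTC.
Add 4 hours layover in Port Linden → 11:28 PM UTC.
Add 7 hours and 5 minutes leg 3 → 6:33 AM UTC (Dec 15).
Darwin is UTC+9:30, so local arrival = 6:33 AM + 9:30 = 4:03 PM on Dec 15.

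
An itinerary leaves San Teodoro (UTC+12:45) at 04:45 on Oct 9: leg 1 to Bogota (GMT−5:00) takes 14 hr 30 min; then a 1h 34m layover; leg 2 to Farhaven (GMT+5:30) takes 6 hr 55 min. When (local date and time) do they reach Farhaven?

20:29 on October 9

Convert departure to UTC: 04:45 − 12:45 = 16:00 UTC on Oct 8.
Add 14 hours and 30 minutes leg 1 → 06:30 UTC (Oct 9).
Add 1 hour and 34 minutes layover in Bogota → 08:04 UTC.
Add 6 hours 55 minutes leg 2 → 14:59 UTC.
Farhaven is UTC+5:30, so local arrival = 14:59 + 5:30 = 20:29 on Oct 9.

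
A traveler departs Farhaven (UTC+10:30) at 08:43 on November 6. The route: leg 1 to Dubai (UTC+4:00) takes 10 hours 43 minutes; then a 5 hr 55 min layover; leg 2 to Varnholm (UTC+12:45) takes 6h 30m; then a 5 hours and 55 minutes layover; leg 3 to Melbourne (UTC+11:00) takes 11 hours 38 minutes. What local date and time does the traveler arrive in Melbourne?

Convert departure to UTC: 08:43 − 10:30 = 22:13 UTC on Nov 5.
Add 10 hours 43 minutes leg 1 → 08:56 UTC (Nov 6).
Add 5 hours and 55 minutes layover in Dubai → 14:51 UTC.
Add 6 hours 30 minutes leg 2 → 21:21 UTC.
Add 5 hours 55 minutes layover in Varnholm → 03:16 UTC (Nov 7).
Add 11 hours and 38 minutes leg 3 → 14:54 UTC.
Melbourne is UTC+11:00, so local arrival = 14:54 + 11:00 = 01:54 on Nov 8.

01:54 on November 8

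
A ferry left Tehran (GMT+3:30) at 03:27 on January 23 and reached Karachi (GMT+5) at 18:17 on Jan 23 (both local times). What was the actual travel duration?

Departure in UTC: 03:27 − 3:30 = 23:57 on Jan 22.
Arrival in UTC: 18:17 − 5:00 = 13:17 on Jan 23.
Elapsed = 13:17 − 23:57 (+1 day) = 13 hours 20 minutes.

13 hours 20 minutes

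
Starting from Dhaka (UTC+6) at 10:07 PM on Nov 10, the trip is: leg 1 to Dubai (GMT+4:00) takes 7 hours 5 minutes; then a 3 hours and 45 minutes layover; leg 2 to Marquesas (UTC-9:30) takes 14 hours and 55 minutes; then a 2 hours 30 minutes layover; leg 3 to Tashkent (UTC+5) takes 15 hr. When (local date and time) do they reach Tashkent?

Convert departure to UTC: 10:07 PM − 6:00 = 4:07 PM UTC on Nov 10.
Add 7 hours and 5 minutes leg 1 → 11:12 PM UTC.
Add 3 hours and 45 minutes layover in Dubai → 2:57 AM UTC (Nov 11).
Add 14 hours 55 minutes leg 2 → 5:52 PM UTC.
Add 2 hours 30 minutes layover in Marquesas → 8:22 PM UTC.
Add 15 hours leg 3 → 11:22 AM UTC (Nov 12).
Tashkent is UTC+5:00, so local arrival = 11:22 AM + 5:00 = 4:22 PM on Nov 12.

4:22 PM on Nov 12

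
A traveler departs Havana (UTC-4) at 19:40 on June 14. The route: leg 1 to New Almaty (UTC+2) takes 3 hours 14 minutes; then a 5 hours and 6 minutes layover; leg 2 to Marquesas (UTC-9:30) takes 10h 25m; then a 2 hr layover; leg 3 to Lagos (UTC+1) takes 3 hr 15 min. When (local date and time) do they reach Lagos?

Convert departure to UTC: 19:40 + 4:00 = 23:40 UTC on Jun 14.
Add 3 hours and 14 minutes leg 1 → 02:54 UTC (Jun 15).
Add 5 hours 6 minutes layover in New Almaty → 08:00 UTC.
Add 10 hours 25 minutes leg 2 → 18:25 UTC.
Add 2 hours layover in Marquesas → 20:25 UTC.
Add 3 hours and 15 minutes leg 3 → 23:40 UTC.
Lagos is UTC+1:00, so local arrival = 23:40 + 1:00 = 00:40 on Jun 16.

00:40 on Jun 16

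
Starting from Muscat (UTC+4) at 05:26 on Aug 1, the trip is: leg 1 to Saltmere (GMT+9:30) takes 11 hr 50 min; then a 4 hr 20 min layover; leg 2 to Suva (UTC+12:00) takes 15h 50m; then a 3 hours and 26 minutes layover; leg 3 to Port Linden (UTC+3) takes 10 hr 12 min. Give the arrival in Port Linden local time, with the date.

Convert departure to UTC: 05:26 − 4:00 = 01:26 UTC on Aug 1.
Add 11 hours and 50 minutes leg 1 → 13:16 UTC.
Add 4 hours and 20 minutes layover in Saltmere → 17:36 UTC.
Add 15 hours and 50 minutes leg 2 → 09:26 UTC (Aug 2).
Add 3 hours 26 minutes layover in Suva → 12:52 UTC.
Add 10 hours 12 minutes leg 3 → 23:04 UTC.
Port Linden is UTC+3:00, so local arrival = 23:04 + 3:00 = 02:04 on Aug 3.

02:04 on August 3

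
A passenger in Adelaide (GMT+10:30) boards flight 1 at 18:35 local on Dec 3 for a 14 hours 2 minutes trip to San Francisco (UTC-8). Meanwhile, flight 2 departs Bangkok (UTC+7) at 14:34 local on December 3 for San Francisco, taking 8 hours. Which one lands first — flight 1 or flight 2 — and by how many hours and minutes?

the second, by 6 hours 33 minutes

Flight 1 in UTC: 18:35 − 10:30 = 08:05 on Dec 3.
+14 hours 2 minutes → arrive 22:07 UTC on Dec 3.
Flight 2 in UTC: 14:34 − 7:00 = 07:34 on Dec 3.
+8 hours → arrive 15:34 UTC on Dec 3.
Flight 2 lands earlier by 6 hours 33 minutes.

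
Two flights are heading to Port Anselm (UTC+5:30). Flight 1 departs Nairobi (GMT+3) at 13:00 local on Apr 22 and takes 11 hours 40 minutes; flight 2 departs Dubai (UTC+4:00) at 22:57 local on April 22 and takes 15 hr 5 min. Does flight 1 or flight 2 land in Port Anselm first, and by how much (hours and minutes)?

Flight 1 in UTC: 13:00 − 3:00 = 10:00 on Apr 22.
+11 hours 40 minutes → arrive 21:40 UTC on Apr 22.
Flight 2 in UTC: 22:57 − 4:00 = 18:57 on Apr 22.
+15 hours 5 minutes → arrive 10:02 UTC on Apr 23.
Flight 1 lands earlier by 12 hours 22 minutes.

the first, by 12 hours 22 minutes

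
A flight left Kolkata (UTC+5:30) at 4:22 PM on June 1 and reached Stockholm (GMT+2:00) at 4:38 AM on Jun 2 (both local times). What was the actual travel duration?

15 hours 46 minutes

Departure in UTC: 4:22 PM − 5:30 = 10:52 AM on Jun 1.
Arrival in UTC: 4:38 AM − 2:00 = 2:38 AM on Jun 2.
Elapsed = 2:38 AM − 10:52 AM (+1 day) = 15 hours 46 minutes.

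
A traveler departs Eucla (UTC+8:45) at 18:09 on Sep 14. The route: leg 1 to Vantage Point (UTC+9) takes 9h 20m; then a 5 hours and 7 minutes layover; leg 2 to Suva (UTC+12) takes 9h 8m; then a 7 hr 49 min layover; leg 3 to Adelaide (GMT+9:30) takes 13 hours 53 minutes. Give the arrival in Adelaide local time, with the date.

16:11 on September 16

Convert departure to UTC: 18:09 − 8:45 = 09:24 UTC on Sep 14.
Add 9 hours and 20 minutes leg 1 → 18:44 UTC.
Add 5 hours 7 minutes layover in Vantage Point → 23:51 UTC.
Add 9 hours 8 minutes leg 2 → 08:59 UTC (Sep 15).
Add 7 hours 49 minutes layover in Suva → 16:48 UTC.
Add 13 hours and 53 minutes leg 3 → 06:41 UTC (Sep 16).
Adelaide is UTC+9:30, so local arrival = 06:41 + 9:30 = 16:11 on Sep 16.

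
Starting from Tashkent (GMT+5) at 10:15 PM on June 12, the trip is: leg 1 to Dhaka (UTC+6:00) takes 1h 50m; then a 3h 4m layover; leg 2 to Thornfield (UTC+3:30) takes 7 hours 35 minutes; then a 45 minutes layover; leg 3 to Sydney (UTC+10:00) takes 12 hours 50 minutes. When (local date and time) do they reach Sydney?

5:19 AM on June 14

Convert departure to UTC: 10:15 PM − 5:00 = 5:15 PM UTC on Jun 12.
Add 1 hour and 50 minutes leg 1 → 7:05 PM UTC.
Add 3 hours and 4 minutes layover in Dhaka → 10:09 PM UTC.
Add 7 hours and 35 minutes leg 2 → 5:44 AM UTC (Jun 13).
Add 45 minutes layover in Thornfield → 6:29 AM UTC.
Add 12 hours 50 minutes leg 3 → 7:19 PM UTC.
Sydney is UTC+10:00, so local arrival = 7:19 PM + 10:00 = 5:19 AM on Jun 14.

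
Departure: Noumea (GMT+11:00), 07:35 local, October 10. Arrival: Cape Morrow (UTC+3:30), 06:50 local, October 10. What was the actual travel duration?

Departure in UTC: 07:35 − 11:00 = 20:35 on Oct 9.
Arrival in UTC: 06:50 − 3:30 = 03:20 on Oct 10.
Elapsed = 03:20 − 20:35 (+1 day) = 6 hours 45 minutes.

6 hours 45 minutes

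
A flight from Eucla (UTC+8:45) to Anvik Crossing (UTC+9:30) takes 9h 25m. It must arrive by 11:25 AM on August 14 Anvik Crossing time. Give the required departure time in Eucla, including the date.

1:15 AM on Aug 14

Target arrival in UTC: 11:25 AM − 9:30 = 1:55 AM on Aug 14.
Subtract 9 hours and 25 minutes → departure 4:30 PM UTC on Aug 13.
Eucla is UTC+8:45: 4:30 PM + 8:45 = 1:15 AM on Aug 14.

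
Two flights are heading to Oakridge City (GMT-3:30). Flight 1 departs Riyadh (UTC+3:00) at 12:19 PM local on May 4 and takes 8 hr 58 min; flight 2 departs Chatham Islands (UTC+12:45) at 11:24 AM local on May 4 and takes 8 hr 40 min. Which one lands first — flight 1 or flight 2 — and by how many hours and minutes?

Flight 1 in UTC: 12:19 PM − 3:00 = 9:19 AM on May 4.
+8 hours 58 minutes → arrive 6:17 PM UTC on May 4.
Flight 2 in UTC: 11:24 AM − 12:45 = 10:39 PM on May 3.
+8 hours and 40 minutes → arrive 7:19 AM UTC on May 4.
Flight 2 lands earlier by 10 hours 58 minutes.

the second, by 10 hours 58 minutes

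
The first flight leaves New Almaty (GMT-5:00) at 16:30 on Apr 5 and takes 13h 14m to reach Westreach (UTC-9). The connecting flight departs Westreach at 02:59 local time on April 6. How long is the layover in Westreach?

1 hour 15 minutes

Convert departure to UTC: 16:30 + 5:00 = 21:30 UTC on Apr 5.
Add 13 hours 14 minutes flight time → 10:44 UTC (Apr 6).
Westreach is UTC−9:00, so local arrival = 10:44 − 9:00 = 01:44 on Apr 6.
Layover = 02:59 − 01:44 = 1 hour 15 minutes.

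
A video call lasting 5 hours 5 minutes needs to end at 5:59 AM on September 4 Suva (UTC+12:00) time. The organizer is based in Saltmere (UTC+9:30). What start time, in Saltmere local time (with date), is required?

10:24 PM on September 3

Target end time in UTC: 5:59 AM − 12:00 = 5:59 PM on Sep 3.
Subtract 5 hours 5 minutes → start 12:54 PM UTC on Sep 3.
Saltmere is UTC+9:30: 12:54 PM + 9:30 = 10:24 PM on Sep 3.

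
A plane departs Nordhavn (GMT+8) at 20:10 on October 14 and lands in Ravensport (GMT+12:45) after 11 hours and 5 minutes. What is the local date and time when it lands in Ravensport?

Convert departure to UTC: 20:10 − 8:00 = 12:10 UTC on Oct 14.
Add 11 hours and 5 minutes travel time → 23:15 UTC.
Ravensport is UTC+12:45, so local arrival = 23:15 + 12:45 = 12:00 on Oct 15.

12:00 on Oct 15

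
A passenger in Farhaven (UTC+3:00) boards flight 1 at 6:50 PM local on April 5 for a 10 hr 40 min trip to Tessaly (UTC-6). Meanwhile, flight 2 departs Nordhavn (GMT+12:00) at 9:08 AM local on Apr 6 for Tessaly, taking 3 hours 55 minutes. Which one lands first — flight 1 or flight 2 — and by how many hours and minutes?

Flight 1 in UTC: 6:50 PM − 3:00 = 3:50 PM on Apr 5.
+10 hours and 40 minutes → arrive 2:30 AM UTC on Apr 6.
Flight 2 in UTC: 9:08 AM − 12:00 = 9:08 PM on Apr 5.
+3 hours 55 minutes → arrive 1:03 AM UTC on Apr 6.
Flight 2 lands earlier by 1 hour 27 minutes.

the second, by 1 hour 27 minutes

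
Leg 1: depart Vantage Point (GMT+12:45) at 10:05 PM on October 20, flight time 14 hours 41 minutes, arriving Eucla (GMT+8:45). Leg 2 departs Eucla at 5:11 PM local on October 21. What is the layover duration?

8 hours 25 minutes

Convert departure to UTC: 10:05 PM − 12:45 = 9:20 AM UTC on Oct 20.
Add 14 hours and 41 minutes flight time → 12:01 AM UTC (Oct 21).
Eucla is UTC+8:45, so local arrival = 12:01 AM + 8:45 = 8:46 AM on Oct 21.
Layover = 5:11 PM − 8:46 AM = 8 hours 25 minutes.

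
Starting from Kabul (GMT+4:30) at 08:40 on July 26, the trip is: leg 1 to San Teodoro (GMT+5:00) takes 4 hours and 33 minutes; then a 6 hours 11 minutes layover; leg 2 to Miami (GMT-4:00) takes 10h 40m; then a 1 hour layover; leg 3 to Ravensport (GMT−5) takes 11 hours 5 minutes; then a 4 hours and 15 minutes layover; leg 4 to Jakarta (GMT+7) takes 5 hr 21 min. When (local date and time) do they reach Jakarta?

06:15 on July 28

Convert departure to UTC: 08:40 − 4:30 = 04:10 UTC on Jul 26.
Add 4 hours and 33 minutes leg 1 → 08:43 UTC.
Add 6 hours 11 minutes layover in San Teodoro → 14:54 UTC.
Add 10 hours and 40 minutes leg 2 → 01:34 UTC (Jul 27).
Add 1 hour layover in Miami → 02:34 UTC.
Add 11 hours 5 minutes leg 3 → 13:39 UTC.
Add 4 hours and 15 minutes layover in Ravensport → 17:54 UTC.
Add 5 hours 21 minutes leg 4 → 23:15 UTC.
Jakarta is UTC+7:00, so local arrival = 23:15 + 7:00 = 06:15 on Jul 28.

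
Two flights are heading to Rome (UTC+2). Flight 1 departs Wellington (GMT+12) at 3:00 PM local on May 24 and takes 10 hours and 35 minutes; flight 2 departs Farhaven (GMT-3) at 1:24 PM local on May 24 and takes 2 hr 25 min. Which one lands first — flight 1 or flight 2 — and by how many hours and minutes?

the first, by 5 hours 14 minutes

Flight 1 in UTC: 3:00 PM − 12:00 = 3:00 AM on May 24.
+10 hours and 35 minutes → arrive 1:35 PM UTC on May 24.
Flight 2 in UTC: 1:24 PM + 3:00 = 4:24 PM on May 24.
+2 hours and 25 minutes → arrive 6:49 PM UTC on May 24.
Flight 1 lands earlier by 5 hours 14 minutes.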